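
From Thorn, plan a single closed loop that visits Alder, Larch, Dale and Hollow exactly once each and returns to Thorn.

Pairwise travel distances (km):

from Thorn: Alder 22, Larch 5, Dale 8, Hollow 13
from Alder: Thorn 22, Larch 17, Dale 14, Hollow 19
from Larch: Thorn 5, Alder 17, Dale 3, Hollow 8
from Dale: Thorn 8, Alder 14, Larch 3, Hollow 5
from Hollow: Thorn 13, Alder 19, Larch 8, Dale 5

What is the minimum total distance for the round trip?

54 km — the shortest possible round trip.

Thorn-Alder-Larch-Dale-Hollow-Thorn: 22+17+3+5+13 = 60
Thorn-Alder-Larch-Hollow-Dale-Thorn: 22+17+8+5+8 = 60
Thorn-Alder-Dale-Larch-Hollow-Thorn: 22+14+3+8+13 = 60
Thorn-Alder-Dale-Hollow-Larch-Thorn: 22+14+5+8+5 = 54
Thorn-Alder-Hollow-Larch-Dale-Thorn: 22+19+8+3+8 = 60
Thorn-Alder-Hollow-Dale-Larch-Thorn: 22+19+5+3+5 = 54
Thorn-Larch-Alder-Dale-Hollow-Thorn: 5+17+14+5+13 = 54
Thorn-Larch-Alder-Hollow-Dale-Thorn: 5+17+19+5+8 = 54
Thorn-Larch-Dale-Alder-Hollow-Thorn: 5+3+14+19+13 = 54
Thorn-Larch-Hollow-Alder-Dale-Thorn: 5+8+19+14+8 = 54
Thorn-Dale-Alder-Larch-Hollow-Thorn: 8+14+17+8+13 = 60
Thorn-Dale-Larch-Alder-Hollow-Thorn: 8+3+17+19+13 = 60
The minimum is 54.
One optimal route: Thorn → Alder → Dale → Hollow → Larch → Thorn (or its reverse).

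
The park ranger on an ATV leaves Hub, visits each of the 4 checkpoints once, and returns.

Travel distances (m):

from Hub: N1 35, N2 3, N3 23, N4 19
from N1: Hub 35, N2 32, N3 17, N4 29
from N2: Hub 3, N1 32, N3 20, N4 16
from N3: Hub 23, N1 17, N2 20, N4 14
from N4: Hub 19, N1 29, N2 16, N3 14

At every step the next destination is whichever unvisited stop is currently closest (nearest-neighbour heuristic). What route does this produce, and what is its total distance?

Nearest-neighbour total = 85 m; route Hub → N2 → N4 → N3 → N1 → Hub.

From Hub: distances to unvisited — N2=3, N4=19, N3=23, N1=35. Nearest is N2 (3).
From N2: distances to unvisited — N4=16, N3=20, N1=32. Nearest is N4 (16).
From N4: distances to unvisited — N3=14, N1=29. Nearest is N3 (14).
From N3: distances to unvisited — N1=17. Nearest is N1 (17).
Return N1→Hub: 35.
Total = 3 + 16 + 14 + 17 + 35 = 85.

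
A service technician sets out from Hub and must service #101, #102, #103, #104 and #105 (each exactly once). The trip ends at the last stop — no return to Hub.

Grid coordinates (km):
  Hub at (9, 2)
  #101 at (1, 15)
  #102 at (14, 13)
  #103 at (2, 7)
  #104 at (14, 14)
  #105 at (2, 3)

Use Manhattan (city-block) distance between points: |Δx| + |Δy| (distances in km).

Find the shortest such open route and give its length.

There are 5! = 120 possible orderings.
Hub→#101→#102→#103→#104→#105: 21+15+18+19+23 = 96
Hub→#101→#102→#103→#105→#104: 21+15+18+4+23 = 81
Hub→#101→#102→#104→#103→#105: 21+15+1+19+4 = 60
Hub→#101→#102→#104→#105→#103: 21+15+1+23+4 = 64
Hub→#101→#102→#105→#103→#104: 21+15+22+4+19 = 81
Hub→#101→#102→#105→#104→#103: 21+15+22+23+19 = 100
Hub→#101→#103→#102→#104→#105: 21+9+18+1+23 = 72
Hub→#101→#103→#102→#105→#104: 21+9+18+22+23 = 93
Hub→#101→#103→#104→#102→#105: 21+9+19+1+22 = 72
Hub→#101→#103→#104→#105→#102: 21+9+19+23+22 = 94
Hub→#101→#103→#105→#102→#104: 21+9+4+22+1 = 57
Hub→#101→#103→#105→#104→#102: 21+9+4+23+1 = 58
Hub→#101→#104→#102→#103→#105: 21+14+1+18+4 = 58
Hub→#101→#104→#102→#105→#103: 21+14+1+22+4 = 62
… (106 more)
Hub→#105→#103→#101→#104→#102: 8+4+9+14+1 = 36  ← best
The minimum is 36.
One shortest path: Hub → #105 → #103 → #101 → #104 → #102.

Shortest open route: 36 km.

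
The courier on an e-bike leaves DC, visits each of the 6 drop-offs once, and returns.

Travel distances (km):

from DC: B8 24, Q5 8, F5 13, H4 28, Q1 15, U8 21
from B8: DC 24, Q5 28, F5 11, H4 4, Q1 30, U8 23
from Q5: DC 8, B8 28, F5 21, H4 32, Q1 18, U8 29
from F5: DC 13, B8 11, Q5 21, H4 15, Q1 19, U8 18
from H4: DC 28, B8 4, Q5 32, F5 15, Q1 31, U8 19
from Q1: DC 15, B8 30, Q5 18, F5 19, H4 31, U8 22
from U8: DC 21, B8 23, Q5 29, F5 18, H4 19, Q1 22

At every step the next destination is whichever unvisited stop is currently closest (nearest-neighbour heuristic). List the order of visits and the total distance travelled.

From DC: distances to unvisited — Q5=8, F5=13, Q1=15, U8=21, B8=24, H4=28. Nearest is Q5 (8).
From Q5: distances to unvisited — Q1=18, F5=21, B8=28, U8=29, H4=32. Nearest is Q1 (18).
From Q1: distances to unvisited — F5=19, U8=22, B8=30, H4=31. Nearest is F5 (19).
From F5: distances to unvisited — B8=11, H4=15, U8=18. Nearest is B8 (11).
From B8: distances to unvisited — H4=4, U8=23. Nearest is H4 (4).
From H4: distances to unvisited — U8=19. Nearest is U8 (19).
Return U8→DC: 21.
Total = 8 + 18 + 19 + 11 + 4 + 19 + 21 = 100.

Total distance 100 km via the nearest-neighbour route DC → Q5 → Q1 → F5 → B8 → H4 → U8 → DC.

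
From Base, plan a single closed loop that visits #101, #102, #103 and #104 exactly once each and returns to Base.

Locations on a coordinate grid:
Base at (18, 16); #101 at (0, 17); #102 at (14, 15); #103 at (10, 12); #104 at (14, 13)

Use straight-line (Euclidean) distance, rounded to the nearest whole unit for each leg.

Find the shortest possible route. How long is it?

Minimum total distance: 38.

Base→#101→#102→#103→#104→Base: 18+14+5+4+5 = 46
Base→#101→#102→#104→#103→Base: 18+14+2+4+9 = 47
Base→#101→#103→#102→#104→Base: 18+11+5+2+5 = 41
Base→#101→#103→#104→#102→Base: 18+11+4+2+4 = 39
Base→#101→#104→#102→#103→Base: 18+15+2+5+9 = 49
Base→#101→#104→#103→#102→Base: 18+15+4+5+4 = 46
Base→#102→#101→#103→#104→Base: 4+14+11+4+5 = 38
Base→#102→#101→#104→#103→Base: 4+14+15+4+9 = 46
Base→#102→#103→#101→#104→Base: 4+5+11+15+5 = 40
Base→#102→#104→#101→#103→Base: 4+2+15+11+9 = 41
Base→#103→#101→#102→#104→Base: 9+11+14+2+5 = 41
Base→#103→#102→#101→#104→Base: 9+5+14+15+5 = 48
The minimum is 38.
One optimal route: Base → #102 → #101 → #103 → #104 → Base (or its reverse).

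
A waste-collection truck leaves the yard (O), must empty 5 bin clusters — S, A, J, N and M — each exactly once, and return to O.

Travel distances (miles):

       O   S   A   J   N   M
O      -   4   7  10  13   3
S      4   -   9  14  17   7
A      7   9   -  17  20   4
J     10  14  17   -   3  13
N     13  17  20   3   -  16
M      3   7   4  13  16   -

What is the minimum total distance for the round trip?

Minimum total distance: 46 miles.

With 5 stops there are 5!/2 = 60 distinct round trips (a route and its reverse cost the same).
O → S → A → J → N → M → O: 4+9+17+3+16+3 = 52
O → S → A → J → M → N → O: 4+9+17+13+16+13 = 72
O → S → A → N → J → M → O: 4+9+20+3+13+3 = 52
O → S → A → N → M → J → O: 4+9+20+16+13+10 = 72
O → S → A → M → J → N → O: 4+9+4+13+3+13 = 46
O → S → A → M → N → J → O: 4+9+4+16+3+10 = 46
O → S → J → A → N → M → O: 4+14+17+20+16+3 = 74
O → S → J → A → M → N → O: 4+14+17+4+16+13 = 68
O → S → J → N → A → M → O: 4+14+3+20+4+3 = 48
O → S → J → N → M → A → O: 4+14+3+16+4+7 = 48
O → S → J → M → A → N → O: 4+14+13+4+20+13 = 68
O → S → J → M → N → A → O: 4+14+13+16+20+7 = 74
O → S → N → A → J → M → O: 4+17+20+17+13+3 = 74
O → S → N → A → M → J → O: 4+17+20+4+13+10 = 68
… (46 more)
The minimum is 46.
One optimal route: O → S → A → M → J → N → O (or its reverse).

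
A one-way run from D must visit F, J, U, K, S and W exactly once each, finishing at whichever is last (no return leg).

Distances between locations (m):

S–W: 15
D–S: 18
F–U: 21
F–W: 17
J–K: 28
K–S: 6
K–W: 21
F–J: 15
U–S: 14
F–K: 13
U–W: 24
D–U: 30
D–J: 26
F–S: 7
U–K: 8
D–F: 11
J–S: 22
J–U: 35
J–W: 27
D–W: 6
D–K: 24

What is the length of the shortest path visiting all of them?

There are 6! = 720 possible orderings.
D - F - J - U - K - S - W: 11+15+35+8+6+15 = 90
D - F - J - U - K - W - S: 11+15+35+8+21+15 = 105
D - F - J - U - S - K - W: 11+15+35+14+6+21 = 102
D - F - J - U - S - W - K: 11+15+35+14+15+21 = 111
D - F - J - U - W - K - S: 11+15+35+24+21+6 = 112
D - F - J - U - W - S - K: 11+15+35+24+15+6 = 106
D - F - J - K - U - S - W: 11+15+28+8+14+15 = 91
D - F - J - K - U - W - S: 11+15+28+8+24+15 = 101
… (712 more)
D - W - U - K - S - F - J: 6+24+8+6+7+15 = 66  ← best
The minimum is 66.
One shortest path: D → W → U → K → S → F → J.

Minimum one-way distance = 66 m.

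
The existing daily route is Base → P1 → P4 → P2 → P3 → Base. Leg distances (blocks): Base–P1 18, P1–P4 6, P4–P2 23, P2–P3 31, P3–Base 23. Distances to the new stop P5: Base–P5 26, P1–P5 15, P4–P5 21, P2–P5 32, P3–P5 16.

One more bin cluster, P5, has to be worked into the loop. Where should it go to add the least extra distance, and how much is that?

Insertion cost between consecutive stops i–j is d(i,P5) + d(P5,j) − d(i,j):
  between Base and P1: 26 + 15 − 18 = 23
  between P1 and P4: 15 + 21 − 6 = 30
  between P4 and P2: 21 + 32 − 23 = 30
  between P2 and P3: 32 + 16 − 31 = 17
  between P3 and Base: 16 + 26 − 23 = 19
Cheapest insertion is between P2 and P3, adding 17.
New total = 101 + 17 = 118.

Adding 17 blocks by placing P5 on the P2–P3 leg.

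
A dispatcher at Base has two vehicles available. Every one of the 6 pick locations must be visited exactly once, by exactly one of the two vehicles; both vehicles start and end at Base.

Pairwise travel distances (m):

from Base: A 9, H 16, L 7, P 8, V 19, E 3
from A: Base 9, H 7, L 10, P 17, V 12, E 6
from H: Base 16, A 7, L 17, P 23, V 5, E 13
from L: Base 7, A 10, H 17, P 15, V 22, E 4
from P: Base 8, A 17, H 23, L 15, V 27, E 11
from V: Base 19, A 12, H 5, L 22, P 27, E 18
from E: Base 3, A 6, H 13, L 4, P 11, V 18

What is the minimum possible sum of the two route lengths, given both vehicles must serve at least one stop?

Check every non-empty split of the stops between the two vehicles; for each half take its own optimal tour:
  {A} + {H, L, P, V, E}: 18 + 64 = 82
  {H} + {A, L, P, V, E}: 32 + 64 = 96
  {A, H} + {L, P, V, E}: 32 + 64 = 96
  {L} + {A, H, P, V, E}: 14 + 56 = 70
  {A, L} + {H, P, V, E}: 26 + 56 = 82
  {H, L} + {A, P, V, E}: 40 + 56 = 96
  … (31 splits in total)
  {P} + {A, H, L, V, E}: 16 + 48 = 64  ← best
Best: vehicle 1 Base → P → Base = 16; vehicle 2 Base → L → E → A → H → V → Base = 48; combined 64.

Minimum combined distance: 64 m.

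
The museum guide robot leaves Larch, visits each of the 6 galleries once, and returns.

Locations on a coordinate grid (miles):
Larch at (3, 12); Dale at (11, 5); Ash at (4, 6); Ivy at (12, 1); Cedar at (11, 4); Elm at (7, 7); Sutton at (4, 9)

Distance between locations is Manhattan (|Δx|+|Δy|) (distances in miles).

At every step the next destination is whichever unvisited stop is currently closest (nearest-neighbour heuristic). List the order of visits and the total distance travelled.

From Larch: distances to unvisited — Sutton=4, Ash=7, Elm=9, Dale=15, Cedar=16, Ivy=20. Nearest is Sutton (4).
From Sutton: distances to unvisited — Ash=3, Elm=5, Dale=11, Cedar=12, Ivy=16. Nearest is Ash (3).
From Ash: distances to unvisited — Elm=4, Dale=8, Cedar=9, Ivy=13. Nearest is Elm (4).
From Elm: distances to unvisited — Dale=6, Cedar=7, Ivy=11. Nearest is Dale (6).
From Dale: distances to unvisited — Cedar=1, Ivy=5. Nearest is Cedar (1).
From Cedar: distances to unvisited — Ivy=4. Nearest is Ivy (4).
Return Ivy→Larch: 20.
Total = 4 + 3 + 4 + 6 + 1 + 4 + 20 = 42.

Nearest-neighbour total = 42 miles; route Larch → Sutton → Ash → Elm → Dale → Cedar → Ivy → Larch.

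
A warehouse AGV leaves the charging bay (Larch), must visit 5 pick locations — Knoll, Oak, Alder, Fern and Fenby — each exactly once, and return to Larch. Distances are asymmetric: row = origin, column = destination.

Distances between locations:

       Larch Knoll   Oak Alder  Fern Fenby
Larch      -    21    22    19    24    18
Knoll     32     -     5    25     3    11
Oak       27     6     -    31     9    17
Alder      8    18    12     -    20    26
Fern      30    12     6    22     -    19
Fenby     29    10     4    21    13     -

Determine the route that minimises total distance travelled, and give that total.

Minimum total distance: 61.

Larch → Knoll → Oak → Alder → Fern → Fenby → Larch: 21+5+31+20+19+29 = 125
Larch → Knoll → Oak → Alder → Fenby → Fern → Larch: 21+5+31+26+13+30 = 126
Larch → Knoll → Oak → Fern → Alder → Fenby → Larch: 21+5+9+22+26+29 = 112
Larch → Knoll → Oak → Fern → Fenby → Alder → Larch: 21+5+9+19+21+8 = 83
Larch → Knoll → Oak → Fenby → Alder → Fern → Larch: 21+5+17+21+20+30 = 114
Larch → Knoll → Oak → Fenby → Fern → Alder → Larch: 21+5+17+13+22+8 = 86
Larch → Knoll → Alder → Oak → Fern → Fenby → Larch: 21+25+12+9+19+29 = 115
Larch → Knoll → Alder → Oak → Fenby → Fern → Larch: 21+25+12+17+13+30 = 118
Larch → Knoll → Alder → Fern → Oak → Fenby → Larch: 21+25+20+6+17+29 = 118
Larch → Knoll → Alder → Fern → Fenby → Oak → Larch: 21+25+20+19+4+27 = 116
Larch → Knoll → Alder → Fenby → Oak → Fern → Larch: 21+25+26+4+9+30 = 115
Larch → Knoll → Alder → Fenby → Fern → Oak → Larch: 21+25+26+13+6+27 = 118
Larch → Knoll → Fern → Oak → Alder → Fenby → Larch: 21+3+6+31+26+29 = 116
Larch → Knoll → Fern → Oak → Fenby → Alder → Larch: 21+3+6+17+21+8 = 76
… (106 more)
Larch → Fenby → Oak → Knoll → Fern → Alder → Larch: 18+4+6+3+22+8 = 61  ← best
The minimum is 61.
One optimal route: Larch → Fenby → Oak → Knoll → Fern → Alder → Larch.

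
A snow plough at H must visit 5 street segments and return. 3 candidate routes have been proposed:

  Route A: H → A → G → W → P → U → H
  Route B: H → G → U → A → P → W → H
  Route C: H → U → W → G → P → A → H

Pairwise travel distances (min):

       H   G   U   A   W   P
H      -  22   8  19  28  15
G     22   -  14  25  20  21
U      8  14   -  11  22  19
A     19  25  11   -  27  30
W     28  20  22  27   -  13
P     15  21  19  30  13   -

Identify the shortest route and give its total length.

Route A: 19 + 25 + 20 + 13 + 19 + 8 = 104
Route B: 22 + 14 + 11 + 30 + 13 + 28 = 118
Route C: 8 + 22 + 20 + 21 + 30 + 19 = 120

Shortest is Route A, total 104 min.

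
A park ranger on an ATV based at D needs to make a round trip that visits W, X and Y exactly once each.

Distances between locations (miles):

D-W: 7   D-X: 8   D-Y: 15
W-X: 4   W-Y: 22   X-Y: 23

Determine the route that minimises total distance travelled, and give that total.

Minimum total distance: 49 miles.

D → W → X → Y → D: 7+4+23+15 = 49
D → W → Y → X → D: 7+22+23+8 = 60
D → X → W → Y → D: 8+4+22+15 = 49
The minimum is 49.
One optimal route: D → W → X → Y → D (or its reverse).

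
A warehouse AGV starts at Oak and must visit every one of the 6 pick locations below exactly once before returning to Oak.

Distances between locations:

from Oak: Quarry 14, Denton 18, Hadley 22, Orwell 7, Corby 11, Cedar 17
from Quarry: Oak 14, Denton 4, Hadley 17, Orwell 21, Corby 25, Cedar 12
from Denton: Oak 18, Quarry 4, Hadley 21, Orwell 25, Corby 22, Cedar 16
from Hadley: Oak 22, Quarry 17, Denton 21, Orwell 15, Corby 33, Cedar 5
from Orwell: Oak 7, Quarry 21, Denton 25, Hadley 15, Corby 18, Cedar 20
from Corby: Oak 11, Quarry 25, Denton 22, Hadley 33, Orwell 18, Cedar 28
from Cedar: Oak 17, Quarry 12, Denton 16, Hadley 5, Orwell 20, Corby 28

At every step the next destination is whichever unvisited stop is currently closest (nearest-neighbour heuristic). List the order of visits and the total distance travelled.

Nearest-neighbour total = 76; route Oak → Orwell → Hadley → Cedar → Quarry → Denton → Corby → Oak.

From Oak: distances to unvisited — Orwell=7, Corby=11, Quarry=14, Cedar=17, Denton=18, Hadley=22. Nearest is Orwell (7).
From Orwell: distances to unvisited — Hadley=15, Corby=18, Cedar=20, Quarry=21, Denton=25. Nearest is Hadley (15).
From Hadley: distances to unvisited — Cedar=5, Quarry=17, Denton=21, Corby=33. Nearest is Cedar (5).
From Cedar: distances to unvisited — Quarry=12, Denton=16, Corby=28. Nearest is Quarry (12).
From Quarry: distances to unvisited — Denton=4, Corby=25. Nearest is Denton (4).
From Denton: distances to unvisited — Corby=22. Nearest is Corby (22).
Return Corby→Oak: 11.
Total = 7 + 15 + 5 + 12 + 4 + 22 + 11 = 76.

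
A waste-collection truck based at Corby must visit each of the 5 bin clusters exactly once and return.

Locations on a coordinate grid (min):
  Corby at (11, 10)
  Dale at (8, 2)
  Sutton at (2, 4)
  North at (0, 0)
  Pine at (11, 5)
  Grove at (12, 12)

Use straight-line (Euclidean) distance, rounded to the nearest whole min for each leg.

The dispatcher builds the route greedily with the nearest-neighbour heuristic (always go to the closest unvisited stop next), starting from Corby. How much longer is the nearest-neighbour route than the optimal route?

Excess over optimum: 2 min.

Corby: Grove=2, Pine=5, Dale=9, Sutton=11, North=15 ⇒ Grove
Grove: Pine=7, Dale=11, Sutton=13, North=17 ⇒ Pine
Pine: Dale=4, Sutton=9, North=12 ⇒ Dale
Dale: Sutton=6, North=8 ⇒ Sutton
Sutton: North=4 ⇒ North
NN route Corby → Grove → Pine → Dale → Sutton → North → Corby costs 38.
Optimal: Corby → Sutton → North → Dale → Pine → Grove → Corby costs 36 (by enumerating all 60 distinct tours).
Excess = 38 − 36 = 2.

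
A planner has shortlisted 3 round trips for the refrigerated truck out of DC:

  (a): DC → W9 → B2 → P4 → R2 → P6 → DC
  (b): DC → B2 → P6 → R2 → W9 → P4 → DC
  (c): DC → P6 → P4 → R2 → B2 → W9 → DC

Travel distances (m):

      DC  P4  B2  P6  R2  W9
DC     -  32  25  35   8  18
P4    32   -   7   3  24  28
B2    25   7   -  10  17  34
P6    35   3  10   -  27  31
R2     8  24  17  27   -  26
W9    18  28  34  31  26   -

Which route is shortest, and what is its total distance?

(a): 18 + 34 + 7 + 24 + 27 + 35 = 145
(b): 25 + 10 + 27 + 26 + 28 + 32 = 148
(c): 35 + 3 + 24 + 17 + 34 + 18 = 131

Shortest is (c), total 131 m.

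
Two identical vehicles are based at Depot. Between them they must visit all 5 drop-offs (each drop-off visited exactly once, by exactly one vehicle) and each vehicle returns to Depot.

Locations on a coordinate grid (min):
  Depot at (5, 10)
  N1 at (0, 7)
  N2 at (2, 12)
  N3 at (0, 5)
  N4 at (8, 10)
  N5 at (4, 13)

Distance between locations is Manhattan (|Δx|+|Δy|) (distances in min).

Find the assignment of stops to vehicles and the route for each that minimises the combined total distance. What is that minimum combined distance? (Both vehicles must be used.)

There are 2^4 − 1 = 15 ways to divide the 5 stops into two non-empty groups. For each, the best each vehicle can do is its own shortest tour through its group:
  {N1} + {N2, N3, N4, N5}: 16 + 32 = 48
  {N2} + {N1, N3, N4, N5}: 10 + 32 = 42
  {N1, N2} + {N3, N4, N5}: 20 + 32 = 52
  {N3} + {N1, N2, N4, N5}: 20 + 28 = 48
  {N1, N3} + {N2, N4, N5}: 20 + 18 = 38
  {N2, N3} + {N1, N4, N5}: 24 + 28 = 52
  … (15 splits in total)
  {N4} + {N1, N2, N3, N5}: 6 + 26 = 32  ← best
Best: vehicle 1 Depot → N4 → Depot = 6; vehicle 2 Depot → N1 → N3 → N2 → N5 → Depot = 26; combined 32.

Minimum combined distance: 32 min.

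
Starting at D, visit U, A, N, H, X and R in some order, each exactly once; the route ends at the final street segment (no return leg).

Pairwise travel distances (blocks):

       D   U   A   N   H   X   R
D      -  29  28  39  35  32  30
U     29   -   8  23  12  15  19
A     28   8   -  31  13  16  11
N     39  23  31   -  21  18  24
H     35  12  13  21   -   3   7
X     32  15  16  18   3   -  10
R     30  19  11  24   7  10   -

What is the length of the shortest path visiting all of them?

76 blocks — the minimum one-way total.

There are 6! = 720 possible orderings.
D→U→A→N→H→X→R: 29+8+31+21+3+10 = 102
D→U→A→N→H→R→X: 29+8+31+21+7+10 = 106
D→U→A→N→X→H→R: 29+8+31+18+3+7 = 96
D→U→A→N→X→R→H: 29+8+31+18+10+7 = 103
D→U→A→N→R→H→X: 29+8+31+24+7+3 = 102
D→U→A→N→R→X→H: 29+8+31+24+10+3 = 105
D→U→A→H→N→X→R: 29+8+13+21+18+10 = 99
D→U→A→H→N→R→X: 29+8+13+21+24+10 = 105
… (712 more)
D→U→A→R→H→X→N: 29+8+11+7+3+18 = 76  ← best
The minimum is 76.
One shortest path: D → U → A → R → H → X → N.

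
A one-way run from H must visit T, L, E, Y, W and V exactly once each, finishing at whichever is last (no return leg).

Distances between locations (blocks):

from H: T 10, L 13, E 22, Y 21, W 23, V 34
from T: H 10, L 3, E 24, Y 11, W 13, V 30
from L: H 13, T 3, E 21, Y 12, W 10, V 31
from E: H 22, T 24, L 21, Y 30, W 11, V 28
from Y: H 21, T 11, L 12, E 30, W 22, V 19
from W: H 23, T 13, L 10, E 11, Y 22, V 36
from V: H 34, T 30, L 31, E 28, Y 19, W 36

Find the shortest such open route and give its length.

There are 6! = 720 possible orderings.
H→T→L→E→Y→W→V: 10+3+21+30+22+36 = 122
H→T→L→E→Y→V→W: 10+3+21+30+19+36 = 119
H→T→L→E→W→Y→V: 10+3+21+11+22+19 = 86
H→T→L→E→W→V→Y: 10+3+21+11+36+19 = 100
H→T→L→E→V→Y→W: 10+3+21+28+19+22 = 103
H→T→L→E→V→W→Y: 10+3+21+28+36+22 = 120
H→T→L→Y→E→W→V: 10+3+12+30+11+36 = 102
H→T→L→Y→E→V→W: 10+3+12+30+28+36 = 119
… (712 more)
H→E→W→L→T→Y→V: 22+11+10+3+11+19 = 76  ← best
The minimum is 76.
One shortest path: H → E → W → L → T → Y → V.

76 blocks — the minimum one-way total.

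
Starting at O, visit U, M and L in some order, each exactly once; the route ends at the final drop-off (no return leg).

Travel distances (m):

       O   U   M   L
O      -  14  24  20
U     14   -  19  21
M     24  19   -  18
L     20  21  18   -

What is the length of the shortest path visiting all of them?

Shortest open route: 51 m.

There are 3! = 6 possible orderings.
O→U→M→L: 14+19+18 = 51
O→U→L→M: 14+21+18 = 53
O→M→U→L: 24+19+21 = 64
O→M→L→U: 24+18+21 = 63
O→L→U→M: 20+21+19 = 60
O→L→M→U: 20+18+19 = 57
The minimum is 51.
One shortest path: O → U → M → L.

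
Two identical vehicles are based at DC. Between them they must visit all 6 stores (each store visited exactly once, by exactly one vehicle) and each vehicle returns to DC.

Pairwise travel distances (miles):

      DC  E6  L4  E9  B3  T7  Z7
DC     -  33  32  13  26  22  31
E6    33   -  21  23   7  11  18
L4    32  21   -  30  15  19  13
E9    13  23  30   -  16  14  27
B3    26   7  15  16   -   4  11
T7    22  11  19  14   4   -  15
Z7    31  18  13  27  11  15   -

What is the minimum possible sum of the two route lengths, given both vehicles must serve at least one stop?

There are 2^5 − 1 = 31 ways to divide the 6 stops into two non-empty groups. For each, the best each vehicle can do is its own shortest tour through its group:
  {E6} + {L4, E9, B3, T7, Z7}: 66 + 87 = 153
  {L4} + {E6, E9, B3, T7, Z7}: 64 + 87 = 151
  {E6, L4} + {E9, B3, T7, Z7}: 86 + 73 = 159
  {E9} + {E6, L4, B3, T7, Z7}: 26 + 96 = 122
  {E6, E9} + {L4, B3, T7, Z7}: 69 + 82 = 151
  {L4, E9} + {E6, B3, T7, Z7}: 75 + 82 = 157
  … (31 splits in total)
Best: vehicle 1 DC → E9 → DC = 26; vehicle 2 DC → L4 → Z7 → E6 → B3 → T7 → DC = 96; combined 122.

Minimum combined distance: 122 miles.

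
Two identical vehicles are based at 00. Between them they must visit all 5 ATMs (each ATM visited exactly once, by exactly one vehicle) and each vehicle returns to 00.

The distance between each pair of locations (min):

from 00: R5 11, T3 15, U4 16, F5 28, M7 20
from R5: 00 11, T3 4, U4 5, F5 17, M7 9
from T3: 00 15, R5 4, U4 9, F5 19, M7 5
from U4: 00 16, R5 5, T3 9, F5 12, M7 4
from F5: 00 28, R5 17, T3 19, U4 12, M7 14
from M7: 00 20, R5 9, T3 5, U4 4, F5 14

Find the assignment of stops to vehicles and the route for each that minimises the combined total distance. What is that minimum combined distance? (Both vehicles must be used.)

84 min — the smallest possible combined total.

Try each way of splitting the stops between the two vehicles (each non-empty) and, for each split, find the best tour for each vehicle:
  {R5} + {T3, U4, F5, M7}: 22 + 62 = 84
  {T3} + {R5, U4, F5, M7}: 30 + 62 = 92
  {R5, T3} + {U4, F5, M7}: 30 + 62 = 92
  {U4} + {R5, T3, F5, M7}: 32 + 62 = 94
  {R5, U4} + {T3, F5, M7}: 32 + 62 = 94
  {T3, U4} + {R5, F5, M7}: 40 + 62 = 102
  … (15 splits in total)
Best: vehicle 1 00 → R5 → 00 = 22; vehicle 2 00 → T3 → M7 → F5 → U4 → 00 = 62; combined 84.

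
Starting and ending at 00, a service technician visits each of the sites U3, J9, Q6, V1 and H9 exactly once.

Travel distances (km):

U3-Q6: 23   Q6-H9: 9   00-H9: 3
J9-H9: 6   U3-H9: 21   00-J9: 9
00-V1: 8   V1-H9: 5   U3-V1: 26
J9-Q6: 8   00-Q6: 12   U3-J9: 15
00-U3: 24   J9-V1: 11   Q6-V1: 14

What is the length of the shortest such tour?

Shortest round trip = 69 km.

There are 60 distinct closed tours to check (reversals are equivalent).
00 → U3 → J9 → Q6 → V1 → H9 → 00: 24+15+8+14+5+3 = 69
00 → U3 → J9 → Q6 → H9 → V1 → 00: 24+15+8+9+5+8 = 69
00 → U3 → J9 → V1 → Q6 → H9 → 00: 24+15+11+14+9+3 = 76
00 → U3 → J9 → V1 → H9 → Q6 → 00: 24+15+11+5+9+12 = 76
00 → U3 → J9 → H9 → Q6 → V1 → 00: 24+15+6+9+14+8 = 76
00 → U3 → J9 → H9 → V1 → Q6 → 00: 24+15+6+5+14+12 = 76
00 → U3 → Q6 → J9 → V1 → H9 → 00: 24+23+8+11+5+3 = 74
00 → U3 → Q6 → J9 → H9 → V1 → 00: 24+23+8+6+5+8 = 74
00 → U3 → Q6 → V1 → J9 → H9 → 00: 24+23+14+11+6+3 = 81
00 → U3 → Q6 → V1 → H9 → J9 → 00: 24+23+14+5+6+9 = 81
00 → U3 → Q6 → H9 → J9 → V1 → 00: 24+23+9+6+11+8 = 81
00 → U3 → Q6 → H9 → V1 → J9 → 00: 24+23+9+5+11+9 = 81
00 → U3 → V1 → J9 → Q6 → H9 → 00: 24+26+11+8+9+3 = 81
00 → U3 → V1 → J9 → H9 → Q6 → 00: 24+26+11+6+9+12 = 88
… (46 more)
The minimum is 69.
One optimal route: 00 → U3 → J9 → Q6 → V1 → H9 → 00 (or its reverse).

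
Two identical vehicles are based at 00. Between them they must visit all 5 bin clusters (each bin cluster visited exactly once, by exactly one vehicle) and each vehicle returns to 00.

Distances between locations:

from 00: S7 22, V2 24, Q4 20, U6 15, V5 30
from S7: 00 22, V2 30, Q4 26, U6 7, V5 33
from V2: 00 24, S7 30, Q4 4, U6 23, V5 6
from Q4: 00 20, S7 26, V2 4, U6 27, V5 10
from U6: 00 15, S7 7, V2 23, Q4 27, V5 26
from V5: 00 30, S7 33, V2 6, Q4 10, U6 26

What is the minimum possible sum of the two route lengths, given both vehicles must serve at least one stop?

Check every non-empty split of the stops between the two vehicles; for each half take its own optimal tour:
  {S7} + {V2, Q4, U6, V5}: 44 + 71 = 115
  {V2} + {S7, Q4, U6, V5}: 48 + 85 = 133
  {S7, V2} + {Q4, U6, V5}: 76 + 71 = 147
  {Q4} + {S7, V2, U6, V5}: 40 + 85 = 125
  {S7, Q4} + {V2, U6, V5}: 68 + 71 = 139
  {V2, Q4} + {S7, U6, V5}: 48 + 85 = 133
  … (15 splits in total)
  {S7, U6} + {V2, Q4, V5}: 44 + 60 = 104  ← best
Best: vehicle 1 00 → S7 → U6 → 00 = 44; vehicle 2 00 → V2 → V5 → Q4 → 00 = 60; combined 104.

Minimum combined distance: 104.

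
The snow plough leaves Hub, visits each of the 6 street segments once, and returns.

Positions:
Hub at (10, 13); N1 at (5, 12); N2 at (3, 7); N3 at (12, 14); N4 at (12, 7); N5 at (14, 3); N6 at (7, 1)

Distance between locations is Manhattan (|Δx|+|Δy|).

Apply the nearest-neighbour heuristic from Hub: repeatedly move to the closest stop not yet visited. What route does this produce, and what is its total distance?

Total distance 48 via the nearest-neighbour route Hub → N3 → N4 → N5 → N6 → N2 → N1 → Hub.

From Hub: distances to unvisited — N3=3, N1=6, N4=8, N2=13, N5=14, N6=15. Nearest is N3 (3).
From N3: distances to unvisited — N4=7, N1=9, N5=13, N2=16, N6=18. Nearest is N4 (7).
From N4: distances to unvisited — N5=6, N2=9, N6=11, N1=12. Nearest is N5 (6).
From N5: distances to unvisited — N6=9, N2=15, N1=18. Nearest is N6 (9).
From N6: distances to unvisited — N2=10, N1=13. Nearest is N2 (10).
From N2: distances to unvisited — N1=7. Nearest is N1 (7).
Return N1→Hub: 6.
Total = 3 + 7 + 6 + 9 + 10 + 7 + 6 = 48.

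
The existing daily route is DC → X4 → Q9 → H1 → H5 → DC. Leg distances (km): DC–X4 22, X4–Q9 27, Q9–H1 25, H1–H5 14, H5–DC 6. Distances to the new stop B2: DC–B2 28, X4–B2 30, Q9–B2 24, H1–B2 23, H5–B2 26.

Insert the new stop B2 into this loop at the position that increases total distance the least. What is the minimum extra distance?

Adding 22 km by placing B2 on the Q9–H1 leg.

Insertion cost between consecutive stops i–j is d(i,B2) + d(B2,j) − d(i,j):
  between DC and X4: 28 + 30 − 22 = 36
  between X4 and Q9: 30 + 24 − 27 = 27
  between Q9 and H1: 24 + 23 − 25 = 22
  between H1 and H5: 23 + 26 − 14 = 35
  between H5 and DC: 26 + 28 − 6 = 48
Cheapest insertion is between Q9 and H1, adding 22.
New total = 94 + 22 = 116.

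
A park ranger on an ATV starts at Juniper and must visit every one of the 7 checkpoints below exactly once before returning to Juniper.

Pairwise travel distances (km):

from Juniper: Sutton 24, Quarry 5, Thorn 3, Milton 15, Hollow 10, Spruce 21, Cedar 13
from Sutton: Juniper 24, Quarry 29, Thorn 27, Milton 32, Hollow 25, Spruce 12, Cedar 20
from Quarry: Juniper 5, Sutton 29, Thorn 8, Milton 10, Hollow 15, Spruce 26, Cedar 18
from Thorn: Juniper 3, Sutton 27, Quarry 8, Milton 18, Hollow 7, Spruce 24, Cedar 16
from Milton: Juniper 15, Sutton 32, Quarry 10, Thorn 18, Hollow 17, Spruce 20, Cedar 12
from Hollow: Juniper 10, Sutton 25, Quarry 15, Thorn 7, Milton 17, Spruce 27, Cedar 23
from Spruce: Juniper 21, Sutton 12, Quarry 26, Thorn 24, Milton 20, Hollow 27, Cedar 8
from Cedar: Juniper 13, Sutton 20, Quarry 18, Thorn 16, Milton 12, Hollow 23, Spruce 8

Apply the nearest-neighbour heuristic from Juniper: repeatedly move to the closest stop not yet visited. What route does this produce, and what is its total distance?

From Juniper: distances to unvisited — Thorn=3, Quarry=5, Hollow=10, Cedar=13, Milton=15, Spruce=21, Sutton=24. Nearest is Thorn (3).
From Thorn: distances to unvisited — Hollow=7, Quarry=8, Cedar=16, Milton=18, Spruce=24, Sutton=27. Nearest is Hollow (7).
From Hollow: distances to unvisited — Quarry=15, Milton=17, Cedar=23, Sutton=25, Spruce=27. Nearest is Quarry (15).
From Quarry: distances to unvisited — Milton=10, Cedar=18, Spruce=26, Sutton=29. Nearest is Milton (10).
From Milton: distances to unvisited — Cedar=12, Spruce=20, Sutton=32. Nearest is Cedar (12).
From Cedar: distances to unvisited — Spruce=8, Sutton=20. Nearest is Spruce (8).
From Spruce: distances to unvisited — Sutton=12. Nearest is Sutton (12).
Return Sutton→Juniper: 24.
Total = 3 + 7 + 15 + 10 + 12 + 8 + 12 + 24 = 91.

91 km along Juniper → Thorn → Hollow → Quarry → Milton → Cedar → Spruce → Sutton → Juniper.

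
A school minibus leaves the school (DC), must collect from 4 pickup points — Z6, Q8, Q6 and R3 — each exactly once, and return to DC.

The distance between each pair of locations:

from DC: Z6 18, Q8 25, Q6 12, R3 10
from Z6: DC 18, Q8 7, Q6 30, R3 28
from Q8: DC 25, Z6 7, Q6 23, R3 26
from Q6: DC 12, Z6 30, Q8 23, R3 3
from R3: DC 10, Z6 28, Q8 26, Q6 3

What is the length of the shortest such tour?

There are 12 distinct closed tours to check (reversals are equivalent).
DC-Z6-Q8-Q6-R3-DC: 18+7+23+3+10 = 61
DC-Z6-Q8-R3-Q6-DC: 18+7+26+3+12 = 66
DC-Z6-Q6-Q8-R3-DC: 18+30+23+26+10 = 107
DC-Z6-Q6-R3-Q8-DC: 18+30+3+26+25 = 102
DC-Z6-R3-Q8-Q6-DC: 18+28+26+23+12 = 107
DC-Z6-R3-Q6-Q8-DC: 18+28+3+23+25 = 97
DC-Q8-Z6-Q6-R3-DC: 25+7+30+3+10 = 75
DC-Q8-Z6-R3-Q6-DC: 25+7+28+3+12 = 75
DC-Q8-Q6-Z6-R3-DC: 25+23+30+28+10 = 116
DC-Q8-R3-Z6-Q6-DC: 25+26+28+30+12 = 121
DC-Q6-Z6-Q8-R3-DC: 12+30+7+26+10 = 85
DC-Q6-Q8-Z6-R3-DC: 12+23+7+28+10 = 80
The minimum is 61.
One optimal route: DC → Z6 → Q8 → Q6 → R3 → DC (or its reverse).

Shortest round trip = 61.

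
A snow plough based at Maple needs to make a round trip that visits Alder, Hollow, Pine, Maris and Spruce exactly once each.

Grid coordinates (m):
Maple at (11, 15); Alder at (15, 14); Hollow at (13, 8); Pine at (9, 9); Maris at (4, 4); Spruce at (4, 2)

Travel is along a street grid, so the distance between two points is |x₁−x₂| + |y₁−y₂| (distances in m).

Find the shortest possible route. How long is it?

Maple→Alder→Hollow→Pine→Maris→Spruce→Maple: 5+8+5+10+2+20 = 50
Maple→Alder→Hollow→Pine→Spruce→Maris→Maple: 5+8+5+12+2+18 = 50
Maple→Alder→Hollow→Maris→Pine→Spruce→Maple: 5+8+13+10+12+20 = 68
Maple→Alder→Hollow→Maris→Spruce→Pine→Maple: 5+8+13+2+12+8 = 48
Maple→Alder→Hollow→Spruce→Pine→Maris→Maple: 5+8+15+12+10+18 = 68
Maple→Alder→Hollow→Spruce→Maris→Pine→Maple: 5+8+15+2+10+8 = 48
Maple→Alder→Pine→Hollow→Maris→Spruce→Maple: 5+11+5+13+2+20 = 56
Maple→Alder→Pine→Hollow→Spruce→Maris→Maple: 5+11+5+15+2+18 = 56
Maple→Alder→Pine→Maris→Hollow→Spruce→Maple: 5+11+10+13+15+20 = 74
Maple→Alder→Pine→Maris→Spruce→Hollow→Maple: 5+11+10+2+15+9 = 52
Maple→Alder→Pine→Spruce→Hollow→Maris→Maple: 5+11+12+15+13+18 = 74
Maple→Alder→Pine→Spruce→Maris→Hollow→Maple: 5+11+12+2+13+9 = 52
Maple→Alder→Maris→Hollow→Pine→Spruce→Maple: 5+21+13+5+12+20 = 76
Maple→Alder→Maris→Hollow→Spruce→Pine→Maple: 5+21+13+15+12+8 = 74
… (46 more)
The minimum is 48.
One optimal route: Maple → Alder → Hollow → Maris → Spruce → Pine → Maple (or its reverse).

Minimum total distance: 48 m.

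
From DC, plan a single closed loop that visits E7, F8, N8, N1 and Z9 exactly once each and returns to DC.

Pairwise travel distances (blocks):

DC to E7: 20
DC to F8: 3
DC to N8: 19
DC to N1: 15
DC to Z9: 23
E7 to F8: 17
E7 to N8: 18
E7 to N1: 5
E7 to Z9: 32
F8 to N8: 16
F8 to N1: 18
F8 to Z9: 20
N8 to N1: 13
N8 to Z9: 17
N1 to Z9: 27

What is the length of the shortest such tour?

With 5 stops there are 5!/2 = 60 distinct round trips (a route and its reverse cost the same).
DC→E7→F8→N8→N1→Z9→DC: 20+17+16+13+27+23 = 116
DC→E7→F8→N8→Z9→N1→DC: 20+17+16+17+27+15 = 112
DC→E7→F8→N1→N8→Z9→DC: 20+17+18+13+17+23 = 108
DC→E7→F8→N1→Z9→N8→DC: 20+17+18+27+17+19 = 118
DC→E7→F8→Z9→N8→N1→DC: 20+17+20+17+13+15 = 102
DC→E7→F8→Z9→N1→N8→DC: 20+17+20+27+13+19 = 116
DC→E7→N8→F8→N1→Z9→DC: 20+18+16+18+27+23 = 122
DC→E7→N8→F8→Z9→N1→DC: 20+18+16+20+27+15 = 116
DC→E7→N8→N1→F8→Z9→DC: 20+18+13+18+20+23 = 112
DC→E7→N8→N1→Z9→F8→DC: 20+18+13+27+20+3 = 101
DC→E7→N8→Z9→F8→N1→DC: 20+18+17+20+18+15 = 108
DC→E7→N8→Z9→N1→F8→DC: 20+18+17+27+18+3 = 103
DC→E7→N1→F8→N8→Z9→DC: 20+5+18+16+17+23 = 99
DC→E7→N1→F8→Z9→N8→DC: 20+5+18+20+17+19 = 99
… (46 more)
DC→E7→N1→N8→Z9→F8→DC: 20+5+13+17+20+3 = 78  ← best
The minimum is 78.
One optimal route: DC → E7 → N1 → N8 → Z9 → F8 → DC (or its reverse).

Minimum total distance: 78 blocks.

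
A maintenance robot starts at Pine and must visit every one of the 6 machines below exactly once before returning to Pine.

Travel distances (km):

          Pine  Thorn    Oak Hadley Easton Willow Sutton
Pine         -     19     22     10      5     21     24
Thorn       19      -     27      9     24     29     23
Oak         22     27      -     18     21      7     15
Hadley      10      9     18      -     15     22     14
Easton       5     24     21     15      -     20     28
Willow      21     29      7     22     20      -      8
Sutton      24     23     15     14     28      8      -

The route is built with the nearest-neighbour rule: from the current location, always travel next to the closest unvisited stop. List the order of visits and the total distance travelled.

At Pine the remaining stops are Easton 5, Hadley 10, Thorn 19, Willow 21, Oak 22, Sutton 24; go to Easton.
At Easton the remaining stops are Hadley 15, Willow 20, Oak 21, Thorn 24, Sutton 28; go to Hadley.
At Hadley the remaining stops are Thorn 9, Sutton 14, Oak 18, Willow 22; go to Thorn.
At Thorn the remaining stops are Sutton 23, Oak 27, Willow 29; go to Sutton.
At Sutton the remaining stops are Willow 8, Oak 15; go to Willow.
At Willow the remaining stops are Oak 7; go to Oak.
Return Oak→Pine: 22.
Total = 5 + 15 + 9 + 23 + 8 + 7 + 22 = 89.

Total distance 89 km via the nearest-neighbour route Pine → Easton → Hadley → Thorn → Sutton → Willow → Oak → Pine.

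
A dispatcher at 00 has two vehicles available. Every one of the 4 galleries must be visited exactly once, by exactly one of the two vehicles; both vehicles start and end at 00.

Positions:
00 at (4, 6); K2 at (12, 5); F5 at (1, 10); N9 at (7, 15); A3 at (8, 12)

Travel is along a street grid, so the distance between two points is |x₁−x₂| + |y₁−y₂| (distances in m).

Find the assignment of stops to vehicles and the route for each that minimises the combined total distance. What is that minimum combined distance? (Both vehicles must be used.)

Try each way of splitting the stops between the two vehicles (each non-empty) and, for each split, find the best tour for each vehicle:
  {K2} + {F5, N9, A3}: 18 + 32 = 50
  {F5} + {K2, N9, A3}: 14 + 36 = 50
  {K2, F5} + {N9, A3}: 32 + 26 = 58
  {N9} + {K2, F5, A3}: 24 + 36 = 60
  {K2, N9} + {F5, A3}: 36 + 26 = 62
  {F5, N9} + {K2, A3}: 30 + 30 = 60
  … (7 splits in total)
Best: vehicle 1 00 → K2 → 00 = 18; vehicle 2 00 → F5 → N9 → A3 → 00 = 32; combined 50.

Minimum combined distance: 50 m.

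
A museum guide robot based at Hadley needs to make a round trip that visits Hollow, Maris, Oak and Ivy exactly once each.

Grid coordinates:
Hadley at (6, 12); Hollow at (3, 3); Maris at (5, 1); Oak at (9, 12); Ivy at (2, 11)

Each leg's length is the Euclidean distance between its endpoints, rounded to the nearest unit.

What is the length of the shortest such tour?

Minimum total distance: 30.

Hadley - Hollow - Maris - Oak - Ivy - Hadley: 9+3+12+7+4 = 35
Hadley - Hollow - Maris - Ivy - Oak - Hadley: 9+3+10+7+3 = 32
Hadley - Hollow - Oak - Maris - Ivy - Hadley: 9+11+12+10+4 = 46
Hadley - Hollow - Oak - Ivy - Maris - Hadley: 9+11+7+10+11 = 48
Hadley - Hollow - Ivy - Maris - Oak - Hadley: 9+8+10+12+3 = 42
Hadley - Hollow - Ivy - Oak - Maris - Hadley: 9+8+7+12+11 = 47
Hadley - Maris - Hollow - Oak - Ivy - Hadley: 11+3+11+7+4 = 36
Hadley - Maris - Hollow - Ivy - Oak - Hadley: 11+3+8+7+3 = 32
Hadley - Maris - Oak - Hollow - Ivy - Hadley: 11+12+11+8+4 = 46
Hadley - Maris - Ivy - Hollow - Oak - Hadley: 11+10+8+11+3 = 43
Hadley - Oak - Hollow - Maris - Ivy - Hadley: 3+11+3+10+4 = 31
Hadley - Oak - Maris - Hollow - Ivy - Hadley: 3+12+3+8+4 = 30
The minimum is 30.
One optimal route: Hadley → Oak → Maris → Hollow → Ivy → Hadley (or its reverse).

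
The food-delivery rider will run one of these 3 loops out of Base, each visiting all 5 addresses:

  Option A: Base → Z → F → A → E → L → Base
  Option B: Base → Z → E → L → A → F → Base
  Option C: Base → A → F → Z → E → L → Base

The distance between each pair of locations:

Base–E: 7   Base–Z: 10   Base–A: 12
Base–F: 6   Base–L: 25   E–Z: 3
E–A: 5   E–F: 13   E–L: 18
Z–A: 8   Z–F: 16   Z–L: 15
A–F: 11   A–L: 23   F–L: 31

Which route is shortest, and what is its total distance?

Option A: 10 + 16 + 11 + 5 + 18 + 25 = 85
Option B: 10 + 3 + 18 + 23 + 11 + 6 = 71
Option C: 12 + 11 + 16 + 3 + 18 + 25 = 85

Shortest is Option B, total 71.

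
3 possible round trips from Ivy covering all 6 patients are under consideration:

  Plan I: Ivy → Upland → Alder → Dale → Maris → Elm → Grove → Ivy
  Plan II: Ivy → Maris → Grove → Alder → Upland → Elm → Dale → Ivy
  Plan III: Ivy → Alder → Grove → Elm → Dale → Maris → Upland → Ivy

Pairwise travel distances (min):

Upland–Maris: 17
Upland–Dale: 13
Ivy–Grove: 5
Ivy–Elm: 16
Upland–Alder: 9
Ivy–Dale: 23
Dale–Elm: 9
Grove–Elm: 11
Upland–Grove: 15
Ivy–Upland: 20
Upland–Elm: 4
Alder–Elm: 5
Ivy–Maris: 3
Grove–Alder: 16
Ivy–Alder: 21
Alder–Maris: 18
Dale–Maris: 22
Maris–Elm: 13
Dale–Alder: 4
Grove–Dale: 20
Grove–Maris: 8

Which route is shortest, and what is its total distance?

Plan I: 20 + 9 + 4 + 22 + 13 + 11 + 5 = 84
Plan II: 3 + 8 + 16 + 9 + 4 + 9 + 23 = 72
Plan III: 21 + 16 + 11 + 9 + 22 + 17 + 20 = 116

Shortest is Plan II, total 72 min.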